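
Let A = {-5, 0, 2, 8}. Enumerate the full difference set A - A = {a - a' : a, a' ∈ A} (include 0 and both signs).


A - A = {a - a' : a, a' ∈ A}.
Compute a - a' for each ordered pair (a, a'):
a = -5: -5--5=0, -5-0=-5, -5-2=-7, -5-8=-13
a = 0: 0--5=5, 0-0=0, 0-2=-2, 0-8=-8
a = 2: 2--5=7, 2-0=2, 2-2=0, 2-8=-6
a = 8: 8--5=13, 8-0=8, 8-2=6, 8-8=0
Collecting distinct values (and noting 0 appears from a-a):
A - A = {-13, -8, -7, -6, -5, -2, 0, 2, 5, 6, 7, 8, 13}
|A - A| = 13

A - A = {-13, -8, -7, -6, -5, -2, 0, 2, 5, 6, 7, 8, 13}


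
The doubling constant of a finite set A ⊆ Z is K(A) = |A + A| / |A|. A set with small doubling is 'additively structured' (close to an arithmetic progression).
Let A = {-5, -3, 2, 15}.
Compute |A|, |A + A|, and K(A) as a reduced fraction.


|A| = 4.
Compute A + A by enumerating all 16 pairs.
A + A = {-10, -8, -6, -3, -1, 4, 10, 12, 17, 30}, so |A + A| = 10.
K = |A + A| / |A| = 10/4 = 5/2 ≈ 2.5000.
Reference: AP of size 4 gives K = 7/4 ≈ 1.7500; a fully generic set of size 4 gives K ≈ 2.5000.

|A| = 4, |A + A| = 10, K = 10/4 = 5/2.


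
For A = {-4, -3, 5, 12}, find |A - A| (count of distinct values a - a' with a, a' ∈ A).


A - A = {a - a' : a, a' ∈ A}; |A| = 4.
Bounds: 2|A|-1 ≤ |A - A| ≤ |A|² - |A| + 1, i.e. 7 ≤ |A - A| ≤ 13.
Note: 0 ∈ A - A always (from a - a). The set is symmetric: if d ∈ A - A then -d ∈ A - A.
Enumerate nonzero differences d = a - a' with a > a' (then include -d):
Positive differences: {1, 7, 8, 9, 15, 16}
Full difference set: {0} ∪ (positive diffs) ∪ (negative diffs).
|A - A| = 1 + 2·6 = 13 (matches direct enumeration: 13).

|A - A| = 13


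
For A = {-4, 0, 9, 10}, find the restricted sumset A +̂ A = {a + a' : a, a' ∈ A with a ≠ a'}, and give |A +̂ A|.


Restricted sumset: A +̂ A = {a + a' : a ∈ A, a' ∈ A, a ≠ a'}.
Equivalently, take A + A and drop any sum 2a that is achievable ONLY as a + a for a ∈ A (i.e. sums representable only with equal summands).
Enumerate pairs (a, a') with a < a' (symmetric, so each unordered pair gives one sum; this covers all a ≠ a'):
  -4 + 0 = -4
  -4 + 9 = 5
  -4 + 10 = 6
  0 + 9 = 9
  0 + 10 = 10
  9 + 10 = 19
Collected distinct sums: {-4, 5, 6, 9, 10, 19}
|A +̂ A| = 6
(Reference bound: |A +̂ A| ≥ 2|A| - 3 for |A| ≥ 2, with |A| = 4 giving ≥ 5.)

|A +̂ A| = 6


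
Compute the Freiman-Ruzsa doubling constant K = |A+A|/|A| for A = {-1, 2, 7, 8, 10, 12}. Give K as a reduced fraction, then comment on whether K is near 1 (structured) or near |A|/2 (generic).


|A| = 6.
Compute A + A by enumerating all 36 pairs.
A + A = {-2, 1, 4, 6, 7, 9, 10, 11, 12, 14, 15, 16, 17, 18, 19, 20, 22, 24}, so |A + A| = 18.
K = |A + A| / |A| = 18/6 = 3/1 ≈ 3.0000.
Reference: AP of size 6 gives K = 11/6 ≈ 1.8333; a fully generic set of size 6 gives K ≈ 3.5000.

|A| = 6, |A + A| = 18, K = 18/6 = 3/1.


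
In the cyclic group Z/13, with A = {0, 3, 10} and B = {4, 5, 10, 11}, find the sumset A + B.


Work in Z/13Z: reduce every sum a + b modulo 13.
Enumerate all 12 pairs:
a = 0: 0+4=4, 0+5=5, 0+10=10, 0+11=11
a = 3: 3+4=7, 3+5=8, 3+10=0, 3+11=1
a = 10: 10+4=1, 10+5=2, 10+10=7, 10+11=8
Distinct residues collected: {0, 1, 2, 4, 5, 7, 8, 10, 11}
|A + B| = 9 (out of 13 total residues).

A + B = {0, 1, 2, 4, 5, 7, 8, 10, 11}


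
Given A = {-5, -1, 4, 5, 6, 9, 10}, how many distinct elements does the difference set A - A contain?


A - A = {a - a' : a, a' ∈ A}; |A| = 7.
Bounds: 2|A|-1 ≤ |A - A| ≤ |A|² - |A| + 1, i.e. 13 ≤ |A - A| ≤ 43.
Note: 0 ∈ A - A always (from a - a). The set is symmetric: if d ∈ A - A then -d ∈ A - A.
Enumerate nonzero differences d = a - a' with a > a' (then include -d):
Positive differences: {1, 2, 3, 4, 5, 6, 7, 9, 10, 11, 14, 15}
Full difference set: {0} ∪ (positive diffs) ∪ (negative diffs).
|A - A| = 1 + 2·12 = 25 (matches direct enumeration: 25).

|A - A| = 25


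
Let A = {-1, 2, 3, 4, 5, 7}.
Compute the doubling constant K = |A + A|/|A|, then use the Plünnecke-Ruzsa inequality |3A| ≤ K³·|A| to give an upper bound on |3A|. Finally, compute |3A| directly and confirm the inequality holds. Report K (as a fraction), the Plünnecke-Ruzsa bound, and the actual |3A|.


|A| = 6.
Step 1: Compute A + A by enumerating all 36 pairs.
A + A = {-2, 1, 2, 3, 4, 5, 6, 7, 8, 9, 10, 11, 12, 14}, so |A + A| = 14.
Step 2: Doubling constant K = |A + A|/|A| = 14/6 = 14/6 ≈ 2.3333.
Step 3: Plünnecke-Ruzsa gives |3A| ≤ K³·|A| = (2.3333)³ · 6 ≈ 76.2222.
Step 4: Compute 3A = A + A + A directly by enumerating all triples (a,b,c) ∈ A³; |3A| = 22.
Step 5: Check 22 ≤ 76.2222? Yes ✓.

K = 14/6, Plünnecke-Ruzsa bound K³|A| ≈ 76.2222, |3A| = 22, inequality holds.


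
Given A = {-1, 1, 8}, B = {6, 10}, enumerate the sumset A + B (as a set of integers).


A + B = {a + b : a ∈ A, b ∈ B}.
Enumerate all |A|·|B| = 3·2 = 6 pairs (a, b) and collect distinct sums.
a = -1: -1+6=5, -1+10=9
a = 1: 1+6=7, 1+10=11
a = 8: 8+6=14, 8+10=18
Collecting distinct sums: A + B = {5, 7, 9, 11, 14, 18}
|A + B| = 6

A + B = {5, 7, 9, 11, 14, 18}


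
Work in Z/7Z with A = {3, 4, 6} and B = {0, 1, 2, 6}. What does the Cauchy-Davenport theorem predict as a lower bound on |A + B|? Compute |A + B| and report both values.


Cauchy-Davenport: |A + B| ≥ min(p, |A| + |B| - 1) for A, B nonempty in Z/pZ.
|A| = 3, |B| = 4, p = 7.
CD lower bound = min(7, 3 + 4 - 1) = min(7, 6) = 6.
Compute A + B mod 7 directly:
a = 3: 3+0=3, 3+1=4, 3+2=5, 3+6=2
a = 4: 4+0=4, 4+1=5, 4+2=6, 4+6=3
a = 6: 6+0=6, 6+1=0, 6+2=1, 6+6=5
A + B = {0, 1, 2, 3, 4, 5, 6}, so |A + B| = 7.
Verify: 7 ≥ 6? Yes ✓.

CD lower bound = 6, actual |A + B| = 7.


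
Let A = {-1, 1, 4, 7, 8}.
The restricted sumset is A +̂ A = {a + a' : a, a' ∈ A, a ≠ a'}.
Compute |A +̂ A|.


Restricted sumset: A +̂ A = {a + a' : a ∈ A, a' ∈ A, a ≠ a'}.
Equivalently, take A + A and drop any sum 2a that is achievable ONLY as a + a for a ∈ A (i.e. sums representable only with equal summands).
Enumerate pairs (a, a') with a < a' (symmetric, so each unordered pair gives one sum; this covers all a ≠ a'):
  -1 + 1 = 0
  -1 + 4 = 3
  -1 + 7 = 6
  -1 + 8 = 7
  1 + 4 = 5
  1 + 7 = 8
  1 + 8 = 9
  4 + 7 = 11
  4 + 8 = 12
  7 + 8 = 15
Collected distinct sums: {0, 3, 5, 6, 7, 8, 9, 11, 12, 15}
|A +̂ A| = 10
(Reference bound: |A +̂ A| ≥ 2|A| - 3 for |A| ≥ 2, with |A| = 5 giving ≥ 7.)

|A +̂ A| = 10


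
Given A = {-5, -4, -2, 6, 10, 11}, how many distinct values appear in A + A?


A + A = {a + a' : a, a' ∈ A}; |A| = 6.
General bounds: 2|A| - 1 ≤ |A + A| ≤ |A|(|A|+1)/2, i.e. 11 ≤ |A + A| ≤ 21.
Lower bound 2|A|-1 is attained iff A is an arithmetic progression.
Enumerate sums a + a' for a ≤ a' (symmetric, so this suffices):
a = -5: -5+-5=-10, -5+-4=-9, -5+-2=-7, -5+6=1, -5+10=5, -5+11=6
a = -4: -4+-4=-8, -4+-2=-6, -4+6=2, -4+10=6, -4+11=7
a = -2: -2+-2=-4, -2+6=4, -2+10=8, -2+11=9
a = 6: 6+6=12, 6+10=16, 6+11=17
a = 10: 10+10=20, 10+11=21
a = 11: 11+11=22
Distinct sums: {-10, -9, -8, -7, -6, -4, 1, 2, 4, 5, 6, 7, 8, 9, 12, 16, 17, 20, 21, 22}
|A + A| = 20

|A + A| = 20


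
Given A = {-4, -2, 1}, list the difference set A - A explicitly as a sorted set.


A - A = {a - a' : a, a' ∈ A}.
Compute a - a' for each ordered pair (a, a'):
a = -4: -4--4=0, -4--2=-2, -4-1=-5
a = -2: -2--4=2, -2--2=0, -2-1=-3
a = 1: 1--4=5, 1--2=3, 1-1=0
Collecting distinct values (and noting 0 appears from a-a):
A - A = {-5, -3, -2, 0, 2, 3, 5}
|A - A| = 7

A - A = {-5, -3, -2, 0, 2, 3, 5}


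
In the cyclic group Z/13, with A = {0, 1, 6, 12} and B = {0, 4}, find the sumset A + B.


Work in Z/13Z: reduce every sum a + b modulo 13.
Enumerate all 8 pairs:
a = 0: 0+0=0, 0+4=4
a = 1: 1+0=1, 1+4=5
a = 6: 6+0=6, 6+4=10
a = 12: 12+0=12, 12+4=3
Distinct residues collected: {0, 1, 3, 4, 5, 6, 10, 12}
|A + B| = 8 (out of 13 total residues).

A + B = {0, 1, 3, 4, 5, 6, 10, 12}


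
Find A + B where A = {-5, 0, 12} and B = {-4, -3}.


A + B = {a + b : a ∈ A, b ∈ B}.
Enumerate all |A|·|B| = 3·2 = 6 pairs (a, b) and collect distinct sums.
a = -5: -5+-4=-9, -5+-3=-8
a = 0: 0+-4=-4, 0+-3=-3
a = 12: 12+-4=8, 12+-3=9
Collecting distinct sums: A + B = {-9, -8, -4, -3, 8, 9}
|A + B| = 6

A + B = {-9, -8, -4, -3, 8, 9}


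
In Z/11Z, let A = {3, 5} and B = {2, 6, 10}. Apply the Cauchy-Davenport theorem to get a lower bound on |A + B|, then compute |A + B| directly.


Cauchy-Davenport: |A + B| ≥ min(p, |A| + |B| - 1) for A, B nonempty in Z/pZ.
|A| = 2, |B| = 3, p = 11.
CD lower bound = min(11, 2 + 3 - 1) = min(11, 4) = 4.
Compute A + B mod 11 directly:
a = 3: 3+2=5, 3+6=9, 3+10=2
a = 5: 5+2=7, 5+6=0, 5+10=4
A + B = {0, 2, 4, 5, 7, 9}, so |A + B| = 6.
Verify: 6 ≥ 4? Yes ✓.

CD lower bound = 4, actual |A + B| = 6.


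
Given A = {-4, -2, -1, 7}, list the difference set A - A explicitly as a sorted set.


A - A = {a - a' : a, a' ∈ A}.
Compute a - a' for each ordered pair (a, a'):
a = -4: -4--4=0, -4--2=-2, -4--1=-3, -4-7=-11
a = -2: -2--4=2, -2--2=0, -2--1=-1, -2-7=-9
a = -1: -1--4=3, -1--2=1, -1--1=0, -1-7=-8
a = 7: 7--4=11, 7--2=9, 7--1=8, 7-7=0
Collecting distinct values (and noting 0 appears from a-a):
A - A = {-11, -9, -8, -3, -2, -1, 0, 1, 2, 3, 8, 9, 11}
|A - A| = 13

A - A = {-11, -9, -8, -3, -2, -1, 0, 1, 2, 3, 8, 9, 11}


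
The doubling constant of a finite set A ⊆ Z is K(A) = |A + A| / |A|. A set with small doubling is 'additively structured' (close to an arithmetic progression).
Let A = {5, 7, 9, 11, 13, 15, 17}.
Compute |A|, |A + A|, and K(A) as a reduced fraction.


|A| = 7.
Compute A + A by enumerating all 49 pairs.
A + A = {10, 12, 14, 16, 18, 20, 22, 24, 26, 28, 30, 32, 34}, so |A + A| = 13.
K = |A + A| / |A| = 13/7 (already in lowest terms) ≈ 1.8571.
Reference: AP of size 7 gives K = 13/7 ≈ 1.8571; a fully generic set of size 7 gives K ≈ 4.0000.

|A| = 7, |A + A| = 13, K = 13/7.


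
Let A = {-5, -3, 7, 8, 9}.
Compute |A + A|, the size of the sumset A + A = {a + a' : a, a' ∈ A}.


A + A = {a + a' : a, a' ∈ A}; |A| = 5.
General bounds: 2|A| - 1 ≤ |A + A| ≤ |A|(|A|+1)/2, i.e. 9 ≤ |A + A| ≤ 15.
Lower bound 2|A|-1 is attained iff A is an arithmetic progression.
Enumerate sums a + a' for a ≤ a' (symmetric, so this suffices):
a = -5: -5+-5=-10, -5+-3=-8, -5+7=2, -5+8=3, -5+9=4
a = -3: -3+-3=-6, -3+7=4, -3+8=5, -3+9=6
a = 7: 7+7=14, 7+8=15, 7+9=16
a = 8: 8+8=16, 8+9=17
a = 9: 9+9=18
Distinct sums: {-10, -8, -6, 2, 3, 4, 5, 6, 14, 15, 16, 17, 18}
|A + A| = 13

|A + A| = 13


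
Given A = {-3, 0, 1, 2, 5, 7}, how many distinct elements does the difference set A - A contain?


A - A = {a - a' : a, a' ∈ A}; |A| = 6.
Bounds: 2|A|-1 ≤ |A - A| ≤ |A|² - |A| + 1, i.e. 11 ≤ |A - A| ≤ 31.
Note: 0 ∈ A - A always (from a - a). The set is symmetric: if d ∈ A - A then -d ∈ A - A.
Enumerate nonzero differences d = a - a' with a > a' (then include -d):
Positive differences: {1, 2, 3, 4, 5, 6, 7, 8, 10}
Full difference set: {0} ∪ (positive diffs) ∪ (negative diffs).
|A - A| = 1 + 2·9 = 19 (matches direct enumeration: 19).

|A - A| = 19


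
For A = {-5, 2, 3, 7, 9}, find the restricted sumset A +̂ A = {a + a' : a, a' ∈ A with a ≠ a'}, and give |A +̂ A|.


Restricted sumset: A +̂ A = {a + a' : a ∈ A, a' ∈ A, a ≠ a'}.
Equivalently, take A + A and drop any sum 2a that is achievable ONLY as a + a for a ∈ A (i.e. sums representable only with equal summands).
Enumerate pairs (a, a') with a < a' (symmetric, so each unordered pair gives one sum; this covers all a ≠ a'):
  -5 + 2 = -3
  -5 + 3 = -2
  -5 + 7 = 2
  -5 + 9 = 4
  2 + 3 = 5
  2 + 7 = 9
  2 + 9 = 11
  3 + 7 = 10
  3 + 9 = 12
  7 + 9 = 16
Collected distinct sums: {-3, -2, 2, 4, 5, 9, 10, 11, 12, 16}
|A +̂ A| = 10
(Reference bound: |A +̂ A| ≥ 2|A| - 3 for |A| ≥ 2, with |A| = 5 giving ≥ 7.)

|A +̂ A| = 10


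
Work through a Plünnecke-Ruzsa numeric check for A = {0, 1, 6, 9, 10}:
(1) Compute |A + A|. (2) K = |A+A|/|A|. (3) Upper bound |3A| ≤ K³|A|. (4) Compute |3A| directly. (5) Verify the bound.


|A| = 5.
Step 1: Compute A + A by enumerating all 25 pairs.
A + A = {0, 1, 2, 6, 7, 9, 10, 11, 12, 15, 16, 18, 19, 20}, so |A + A| = 14.
Step 2: Doubling constant K = |A + A|/|A| = 14/5 = 14/5 ≈ 2.8000.
Step 3: Plünnecke-Ruzsa gives |3A| ≤ K³·|A| = (2.8000)³ · 5 ≈ 109.7600.
Step 4: Compute 3A = A + A + A directly by enumerating all triples (a,b,c) ∈ A³; |3A| = 27.
Step 5: Check 27 ≤ 109.7600? Yes ✓.

K = 14/5, Plünnecke-Ruzsa bound K³|A| ≈ 109.7600, |3A| = 27, inequality holds.


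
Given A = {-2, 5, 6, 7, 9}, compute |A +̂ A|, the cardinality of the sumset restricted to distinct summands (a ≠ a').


Restricted sumset: A +̂ A = {a + a' : a ∈ A, a' ∈ A, a ≠ a'}.
Equivalently, take A + A and drop any sum 2a that is achievable ONLY as a + a for a ∈ A (i.e. sums representable only with equal summands).
Enumerate pairs (a, a') with a < a' (symmetric, so each unordered pair gives one sum; this covers all a ≠ a'):
  -2 + 5 = 3
  -2 + 6 = 4
  -2 + 7 = 5
  -2 + 9 = 7
  5 + 6 = 11
  5 + 7 = 12
  5 + 9 = 14
  6 + 7 = 13
  6 + 9 = 15
  7 + 9 = 16
Collected distinct sums: {3, 4, 5, 7, 11, 12, 13, 14, 15, 16}
|A +̂ A| = 10
(Reference bound: |A +̂ A| ≥ 2|A| - 3 for |A| ≥ 2, with |A| = 5 giving ≥ 7.)

|A +̂ A| = 10


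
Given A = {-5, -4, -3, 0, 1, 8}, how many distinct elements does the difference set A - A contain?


A - A = {a - a' : a, a' ∈ A}; |A| = 6.
Bounds: 2|A|-1 ≤ |A - A| ≤ |A|² - |A| + 1, i.e. 11 ≤ |A - A| ≤ 31.
Note: 0 ∈ A - A always (from a - a). The set is symmetric: if d ∈ A - A then -d ∈ A - A.
Enumerate nonzero differences d = a - a' with a > a' (then include -d):
Positive differences: {1, 2, 3, 4, 5, 6, 7, 8, 11, 12, 13}
Full difference set: {0} ∪ (positive diffs) ∪ (negative diffs).
|A - A| = 1 + 2·11 = 23 (matches direct enumeration: 23).

|A - A| = 23


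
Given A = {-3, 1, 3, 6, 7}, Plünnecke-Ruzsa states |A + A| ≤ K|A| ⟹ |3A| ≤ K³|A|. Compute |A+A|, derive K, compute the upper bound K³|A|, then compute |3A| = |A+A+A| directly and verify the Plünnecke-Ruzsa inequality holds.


|A| = 5.
Step 1: Compute A + A by enumerating all 25 pairs.
A + A = {-6, -2, 0, 2, 3, 4, 6, 7, 8, 9, 10, 12, 13, 14}, so |A + A| = 14.
Step 2: Doubling constant K = |A + A|/|A| = 14/5 = 14/5 ≈ 2.8000.
Step 3: Plünnecke-Ruzsa gives |3A| ≤ K³·|A| = (2.8000)³ · 5 ≈ 109.7600.
Step 4: Compute 3A = A + A + A directly by enumerating all triples (a,b,c) ∈ A³; |3A| = 25.
Step 5: Check 25 ≤ 109.7600? Yes ✓.

K = 14/5, Plünnecke-Ruzsa bound K³|A| ≈ 109.7600, |3A| = 25, inequality holds.


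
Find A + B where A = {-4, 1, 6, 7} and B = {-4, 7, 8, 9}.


A + B = {a + b : a ∈ A, b ∈ B}.
Enumerate all |A|·|B| = 4·4 = 16 pairs (a, b) and collect distinct sums.
a = -4: -4+-4=-8, -4+7=3, -4+8=4, -4+9=5
a = 1: 1+-4=-3, 1+7=8, 1+8=9, 1+9=10
a = 6: 6+-4=2, 6+7=13, 6+8=14, 6+9=15
a = 7: 7+-4=3, 7+7=14, 7+8=15, 7+9=16
Collecting distinct sums: A + B = {-8, -3, 2, 3, 4, 5, 8, 9, 10, 13, 14, 15, 16}
|A + B| = 13

A + B = {-8, -3, 2, 3, 4, 5, 8, 9, 10, 13, 14, 15, 16}


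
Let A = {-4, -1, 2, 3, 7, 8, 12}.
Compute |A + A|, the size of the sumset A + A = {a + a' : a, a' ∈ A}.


A + A = {a + a' : a, a' ∈ A}; |A| = 7.
General bounds: 2|A| - 1 ≤ |A + A| ≤ |A|(|A|+1)/2, i.e. 13 ≤ |A + A| ≤ 28.
Lower bound 2|A|-1 is attained iff A is an arithmetic progression.
Enumerate sums a + a' for a ≤ a' (symmetric, so this suffices):
a = -4: -4+-4=-8, -4+-1=-5, -4+2=-2, -4+3=-1, -4+7=3, -4+8=4, -4+12=8
a = -1: -1+-1=-2, -1+2=1, -1+3=2, -1+7=6, -1+8=7, -1+12=11
a = 2: 2+2=4, 2+3=5, 2+7=9, 2+8=10, 2+12=14
a = 3: 3+3=6, 3+7=10, 3+8=11, 3+12=15
a = 7: 7+7=14, 7+8=15, 7+12=19
a = 8: 8+8=16, 8+12=20
a = 12: 12+12=24
Distinct sums: {-8, -5, -2, -1, 1, 2, 3, 4, 5, 6, 7, 8, 9, 10, 11, 14, 15, 16, 19, 20, 24}
|A + A| = 21

|A + A| = 21


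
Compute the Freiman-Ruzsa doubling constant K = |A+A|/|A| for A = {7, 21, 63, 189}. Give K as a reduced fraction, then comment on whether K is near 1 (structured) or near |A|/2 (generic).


|A| = 4.
Compute A + A by enumerating all 16 pairs.
A + A = {14, 28, 42, 70, 84, 126, 196, 210, 252, 378}, so |A + A| = 10.
K = |A + A| / |A| = 10/4 = 5/2 ≈ 2.5000.
Reference: AP of size 4 gives K = 7/4 ≈ 1.7500; a fully generic set of size 4 gives K ≈ 2.5000.

|A| = 4, |A + A| = 10, K = 10/4 = 5/2.


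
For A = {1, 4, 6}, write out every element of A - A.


A - A = {a - a' : a, a' ∈ A}.
Compute a - a' for each ordered pair (a, a'):
a = 1: 1-1=0, 1-4=-3, 1-6=-5
a = 4: 4-1=3, 4-4=0, 4-6=-2
a = 6: 6-1=5, 6-4=2, 6-6=0
Collecting distinct values (and noting 0 appears from a-a):
A - A = {-5, -3, -2, 0, 2, 3, 5}
|A - A| = 7

A - A = {-5, -3, -2, 0, 2, 3, 5}


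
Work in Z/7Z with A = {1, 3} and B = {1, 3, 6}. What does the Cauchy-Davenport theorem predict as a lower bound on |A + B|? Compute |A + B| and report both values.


Cauchy-Davenport: |A + B| ≥ min(p, |A| + |B| - 1) for A, B nonempty in Z/pZ.
|A| = 2, |B| = 3, p = 7.
CD lower bound = min(7, 2 + 3 - 1) = min(7, 4) = 4.
Compute A + B mod 7 directly:
a = 1: 1+1=2, 1+3=4, 1+6=0
a = 3: 3+1=4, 3+3=6, 3+6=2
A + B = {0, 2, 4, 6}, so |A + B| = 4.
Verify: 4 ≥ 4? Yes ✓.

CD lower bound = 4, actual |A + B| = 4.


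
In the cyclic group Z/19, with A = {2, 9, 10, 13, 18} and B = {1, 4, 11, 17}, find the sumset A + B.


Work in Z/19Z: reduce every sum a + b modulo 19.
Enumerate all 20 pairs:
a = 2: 2+1=3, 2+4=6, 2+11=13, 2+17=0
a = 9: 9+1=10, 9+4=13, 9+11=1, 9+17=7
a = 10: 10+1=11, 10+4=14, 10+11=2, 10+17=8
a = 13: 13+1=14, 13+4=17, 13+11=5, 13+17=11
a = 18: 18+1=0, 18+4=3, 18+11=10, 18+17=16
Distinct residues collected: {0, 1, 2, 3, 5, 6, 7, 8, 10, 11, 13, 14, 16, 17}
|A + B| = 14 (out of 19 total residues).

A + B = {0, 1, 2, 3, 5, 6, 7, 8, 10, 11, 13, 14, 16, 17}


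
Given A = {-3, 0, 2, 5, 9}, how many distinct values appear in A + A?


A + A = {a + a' : a, a' ∈ A}; |A| = 5.
General bounds: 2|A| - 1 ≤ |A + A| ≤ |A|(|A|+1)/2, i.e. 9 ≤ |A + A| ≤ 15.
Lower bound 2|A|-1 is attained iff A is an arithmetic progression.
Enumerate sums a + a' for a ≤ a' (symmetric, so this suffices):
a = -3: -3+-3=-6, -3+0=-3, -3+2=-1, -3+5=2, -3+9=6
a = 0: 0+0=0, 0+2=2, 0+5=5, 0+9=9
a = 2: 2+2=4, 2+5=7, 2+9=11
a = 5: 5+5=10, 5+9=14
a = 9: 9+9=18
Distinct sums: {-6, -3, -1, 0, 2, 4, 5, 6, 7, 9, 10, 11, 14, 18}
|A + A| = 14

|A + A| = 14


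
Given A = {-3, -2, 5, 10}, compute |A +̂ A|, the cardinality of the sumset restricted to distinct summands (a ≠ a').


Restricted sumset: A +̂ A = {a + a' : a ∈ A, a' ∈ A, a ≠ a'}.
Equivalently, take A + A and drop any sum 2a that is achievable ONLY as a + a for a ∈ A (i.e. sums representable only with equal summands).
Enumerate pairs (a, a') with a < a' (symmetric, so each unordered pair gives one sum; this covers all a ≠ a'):
  -3 + -2 = -5
  -3 + 5 = 2
  -3 + 10 = 7
  -2 + 5 = 3
  -2 + 10 = 8
  5 + 10 = 15
Collected distinct sums: {-5, 2, 3, 7, 8, 15}
|A +̂ A| = 6
(Reference bound: |A +̂ A| ≥ 2|A| - 3 for |A| ≥ 2, with |A| = 4 giving ≥ 5.)

|A +̂ A| = 6


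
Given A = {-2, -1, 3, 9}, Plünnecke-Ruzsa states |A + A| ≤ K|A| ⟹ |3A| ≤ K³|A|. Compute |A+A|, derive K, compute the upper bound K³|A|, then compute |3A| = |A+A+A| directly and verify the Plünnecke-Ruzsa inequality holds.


|A| = 4.
Step 1: Compute A + A by enumerating all 16 pairs.
A + A = {-4, -3, -2, 1, 2, 6, 7, 8, 12, 18}, so |A + A| = 10.
Step 2: Doubling constant K = |A + A|/|A| = 10/4 = 10/4 ≈ 2.5000.
Step 3: Plünnecke-Ruzsa gives |3A| ≤ K³·|A| = (2.5000)³ · 4 ≈ 62.5000.
Step 4: Compute 3A = A + A + A directly by enumerating all triples (a,b,c) ∈ A³; |3A| = 19.
Step 5: Check 19 ≤ 62.5000? Yes ✓.

K = 10/4, Plünnecke-Ruzsa bound K³|A| ≈ 62.5000, |3A| = 19, inequality holds.


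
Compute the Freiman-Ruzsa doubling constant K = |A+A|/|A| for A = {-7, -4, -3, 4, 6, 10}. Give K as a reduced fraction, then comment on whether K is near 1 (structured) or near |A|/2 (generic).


|A| = 6.
Compute A + A by enumerating all 36 pairs.
A + A = {-14, -11, -10, -8, -7, -6, -3, -1, 0, 1, 2, 3, 6, 7, 8, 10, 12, 14, 16, 20}, so |A + A| = 20.
K = |A + A| / |A| = 20/6 = 10/3 ≈ 3.3333.
Reference: AP of size 6 gives K = 11/6 ≈ 1.8333; a fully generic set of size 6 gives K ≈ 3.5000.

|A| = 6, |A + A| = 20, K = 20/6 = 10/3.


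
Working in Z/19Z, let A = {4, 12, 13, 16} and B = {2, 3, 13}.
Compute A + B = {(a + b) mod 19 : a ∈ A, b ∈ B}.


Work in Z/19Z: reduce every sum a + b modulo 19.
Enumerate all 12 pairs:
a = 4: 4+2=6, 4+3=7, 4+13=17
a = 12: 12+2=14, 12+3=15, 12+13=6
a = 13: 13+2=15, 13+3=16, 13+13=7
a = 16: 16+2=18, 16+3=0, 16+13=10
Distinct residues collected: {0, 6, 7, 10, 14, 15, 16, 17, 18}
|A + B| = 9 (out of 19 total residues).

A + B = {0, 6, 7, 10, 14, 15, 16, 17, 18}


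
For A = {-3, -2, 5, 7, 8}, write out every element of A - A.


A - A = {a - a' : a, a' ∈ A}.
Compute a - a' for each ordered pair (a, a'):
a = -3: -3--3=0, -3--2=-1, -3-5=-8, -3-7=-10, -3-8=-11
a = -2: -2--3=1, -2--2=0, -2-5=-7, -2-7=-9, -2-8=-10
a = 5: 5--3=8, 5--2=7, 5-5=0, 5-7=-2, 5-8=-3
a = 7: 7--3=10, 7--2=9, 7-5=2, 7-7=0, 7-8=-1
a = 8: 8--3=11, 8--2=10, 8-5=3, 8-7=1, 8-8=0
Collecting distinct values (and noting 0 appears from a-a):
A - A = {-11, -10, -9, -8, -7, -3, -2, -1, 0, 1, 2, 3, 7, 8, 9, 10, 11}
|A - A| = 17

A - A = {-11, -10, -9, -8, -7, -3, -2, -1, 0, 1, 2, 3, 7, 8, 9, 10, 11}


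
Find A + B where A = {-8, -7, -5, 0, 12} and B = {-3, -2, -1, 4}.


A + B = {a + b : a ∈ A, b ∈ B}.
Enumerate all |A|·|B| = 5·4 = 20 pairs (a, b) and collect distinct sums.
a = -8: -8+-3=-11, -8+-2=-10, -8+-1=-9, -8+4=-4
a = -7: -7+-3=-10, -7+-2=-9, -7+-1=-8, -7+4=-3
a = -5: -5+-3=-8, -5+-2=-7, -5+-1=-6, -5+4=-1
a = 0: 0+-3=-3, 0+-2=-2, 0+-1=-1, 0+4=4
a = 12: 12+-3=9, 12+-2=10, 12+-1=11, 12+4=16
Collecting distinct sums: A + B = {-11, -10, -9, -8, -7, -6, -4, -3, -2, -1, 4, 9, 10, 11, 16}
|A + B| = 15

A + B = {-11, -10, -9, -8, -7, -6, -4, -3, -2, -1, 4, 9, 10, 11, 16}


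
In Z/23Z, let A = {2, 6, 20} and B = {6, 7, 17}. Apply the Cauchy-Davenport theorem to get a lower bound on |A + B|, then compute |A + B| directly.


Cauchy-Davenport: |A + B| ≥ min(p, |A| + |B| - 1) for A, B nonempty in Z/pZ.
|A| = 3, |B| = 3, p = 23.
CD lower bound = min(23, 3 + 3 - 1) = min(23, 5) = 5.
Compute A + B mod 23 directly:
a = 2: 2+6=8, 2+7=9, 2+17=19
a = 6: 6+6=12, 6+7=13, 6+17=0
a = 20: 20+6=3, 20+7=4, 20+17=14
A + B = {0, 3, 4, 8, 9, 12, 13, 14, 19}, so |A + B| = 9.
Verify: 9 ≥ 5? Yes ✓.

CD lower bound = 5, actual |A + B| = 9.


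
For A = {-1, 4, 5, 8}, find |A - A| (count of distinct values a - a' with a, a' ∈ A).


A - A = {a - a' : a, a' ∈ A}; |A| = 4.
Bounds: 2|A|-1 ≤ |A - A| ≤ |A|² - |A| + 1, i.e. 7 ≤ |A - A| ≤ 13.
Note: 0 ∈ A - A always (from a - a). The set is symmetric: if d ∈ A - A then -d ∈ A - A.
Enumerate nonzero differences d = a - a' with a > a' (then include -d):
Positive differences: {1, 3, 4, 5, 6, 9}
Full difference set: {0} ∪ (positive diffs) ∪ (negative diffs).
|A - A| = 1 + 2·6 = 13 (matches direct enumeration: 13).

|A - A| = 13


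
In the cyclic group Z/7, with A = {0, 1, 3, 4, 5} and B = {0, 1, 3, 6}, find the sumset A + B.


Work in Z/7Z: reduce every sum a + b modulo 7.
Enumerate all 20 pairs:
a = 0: 0+0=0, 0+1=1, 0+3=3, 0+6=6
a = 1: 1+0=1, 1+1=2, 1+3=4, 1+6=0
a = 3: 3+0=3, 3+1=4, 3+3=6, 3+6=2
a = 4: 4+0=4, 4+1=5, 4+3=0, 4+6=3
a = 5: 5+0=5, 5+1=6, 5+3=1, 5+6=4
Distinct residues collected: {0, 1, 2, 3, 4, 5, 6}
|A + B| = 7 (out of 7 total residues).

A + B = {0, 1, 2, 3, 4, 5, 6}


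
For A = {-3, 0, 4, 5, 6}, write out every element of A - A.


A - A = {a - a' : a, a' ∈ A}.
Compute a - a' for each ordered pair (a, a'):
a = -3: -3--3=0, -3-0=-3, -3-4=-7, -3-5=-8, -3-6=-9
a = 0: 0--3=3, 0-0=0, 0-4=-4, 0-5=-5, 0-6=-6
a = 4: 4--3=7, 4-0=4, 4-4=0, 4-5=-1, 4-6=-2
a = 5: 5--3=8, 5-0=5, 5-4=1, 5-5=0, 5-6=-1
a = 6: 6--3=9, 6-0=6, 6-4=2, 6-5=1, 6-6=0
Collecting distinct values (and noting 0 appears from a-a):
A - A = {-9, -8, -7, -6, -5, -4, -3, -2, -1, 0, 1, 2, 3, 4, 5, 6, 7, 8, 9}
|A - A| = 19

A - A = {-9, -8, -7, -6, -5, -4, -3, -2, -1, 0, 1, 2, 3, 4, 5, 6, 7, 8, 9}


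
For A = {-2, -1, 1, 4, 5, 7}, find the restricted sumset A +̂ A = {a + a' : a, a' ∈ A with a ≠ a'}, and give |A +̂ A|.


Restricted sumset: A +̂ A = {a + a' : a ∈ A, a' ∈ A, a ≠ a'}.
Equivalently, take A + A and drop any sum 2a that is achievable ONLY as a + a for a ∈ A (i.e. sums representable only with equal summands).
Enumerate pairs (a, a') with a < a' (symmetric, so each unordered pair gives one sum; this covers all a ≠ a'):
  -2 + -1 = -3
  -2 + 1 = -1
  -2 + 4 = 2
  -2 + 5 = 3
  -2 + 7 = 5
  -1 + 1 = 0
  -1 + 4 = 3
  -1 + 5 = 4
  -1 + 7 = 6
  1 + 4 = 5
  1 + 5 = 6
  1 + 7 = 8
  4 + 5 = 9
  4 + 7 = 11
  5 + 7 = 12
Collected distinct sums: {-3, -1, 0, 2, 3, 4, 5, 6, 8, 9, 11, 12}
|A +̂ A| = 12
(Reference bound: |A +̂ A| ≥ 2|A| - 3 for |A| ≥ 2, with |A| = 6 giving ≥ 9.)

|A +̂ A| = 12


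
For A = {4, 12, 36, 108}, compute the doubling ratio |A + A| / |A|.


|A| = 4.
Compute A + A by enumerating all 16 pairs.
A + A = {8, 16, 24, 40, 48, 72, 112, 120, 144, 216}, so |A + A| = 10.
K = |A + A| / |A| = 10/4 = 5/2 ≈ 2.5000.
Reference: AP of size 4 gives K = 7/4 ≈ 1.7500; a fully generic set of size 4 gives K ≈ 2.5000.

|A| = 4, |A + A| = 10, K = 10/4 = 5/2.


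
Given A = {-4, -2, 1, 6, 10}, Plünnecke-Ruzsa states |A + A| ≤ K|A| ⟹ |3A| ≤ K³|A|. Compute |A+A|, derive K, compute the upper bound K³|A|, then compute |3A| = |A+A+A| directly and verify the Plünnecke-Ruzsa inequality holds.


|A| = 5.
Step 1: Compute A + A by enumerating all 25 pairs.
A + A = {-8, -6, -4, -3, -1, 2, 4, 6, 7, 8, 11, 12, 16, 20}, so |A + A| = 14.
Step 2: Doubling constant K = |A + A|/|A| = 14/5 = 14/5 ≈ 2.8000.
Step 3: Plünnecke-Ruzsa gives |3A| ≤ K³·|A| = (2.8000)³ · 5 ≈ 109.7600.
Step 4: Compute 3A = A + A + A directly by enumerating all triples (a,b,c) ∈ A³; |3A| = 28.
Step 5: Check 28 ≤ 109.7600? Yes ✓.

K = 14/5, Plünnecke-Ruzsa bound K³|A| ≈ 109.7600, |3A| = 28, inequality holds.


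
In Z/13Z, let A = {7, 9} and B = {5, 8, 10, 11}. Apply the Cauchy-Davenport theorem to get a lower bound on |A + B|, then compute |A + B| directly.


Cauchy-Davenport: |A + B| ≥ min(p, |A| + |B| - 1) for A, B nonempty in Z/pZ.
|A| = 2, |B| = 4, p = 13.
CD lower bound = min(13, 2 + 4 - 1) = min(13, 5) = 5.
Compute A + B mod 13 directly:
a = 7: 7+5=12, 7+8=2, 7+10=4, 7+11=5
a = 9: 9+5=1, 9+8=4, 9+10=6, 9+11=7
A + B = {1, 2, 4, 5, 6, 7, 12}, so |A + B| = 7.
Verify: 7 ≥ 5? Yes ✓.

CD lower bound = 5, actual |A + B| = 7.


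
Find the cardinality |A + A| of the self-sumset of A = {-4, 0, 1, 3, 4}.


A + A = {a + a' : a, a' ∈ A}; |A| = 5.
General bounds: 2|A| - 1 ≤ |A + A| ≤ |A|(|A|+1)/2, i.e. 9 ≤ |A + A| ≤ 15.
Lower bound 2|A|-1 is attained iff A is an arithmetic progression.
Enumerate sums a + a' for a ≤ a' (symmetric, so this suffices):
a = -4: -4+-4=-8, -4+0=-4, -4+1=-3, -4+3=-1, -4+4=0
a = 0: 0+0=0, 0+1=1, 0+3=3, 0+4=4
a = 1: 1+1=2, 1+3=4, 1+4=5
a = 3: 3+3=6, 3+4=7
a = 4: 4+4=8
Distinct sums: {-8, -4, -3, -1, 0, 1, 2, 3, 4, 5, 6, 7, 8}
|A + A| = 13

|A + A| = 13


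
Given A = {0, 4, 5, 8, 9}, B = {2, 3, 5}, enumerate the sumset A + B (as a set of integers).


A + B = {a + b : a ∈ A, b ∈ B}.
Enumerate all |A|·|B| = 5·3 = 15 pairs (a, b) and collect distinct sums.
a = 0: 0+2=2, 0+3=3, 0+5=5
a = 4: 4+2=6, 4+3=7, 4+5=9
a = 5: 5+2=7, 5+3=8, 5+5=10
a = 8: 8+2=10, 8+3=11, 8+5=13
a = 9: 9+2=11, 9+3=12, 9+5=14
Collecting distinct sums: A + B = {2, 3, 5, 6, 7, 8, 9, 10, 11, 12, 13, 14}
|A + B| = 12

A + B = {2, 3, 5, 6, 7, 8, 9, 10, 11, 12, 13, 14}


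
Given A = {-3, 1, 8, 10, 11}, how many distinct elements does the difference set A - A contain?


A - A = {a - a' : a, a' ∈ A}; |A| = 5.
Bounds: 2|A|-1 ≤ |A - A| ≤ |A|² - |A| + 1, i.e. 9 ≤ |A - A| ≤ 21.
Note: 0 ∈ A - A always (from a - a). The set is symmetric: if d ∈ A - A then -d ∈ A - A.
Enumerate nonzero differences d = a - a' with a > a' (then include -d):
Positive differences: {1, 2, 3, 4, 7, 9, 10, 11, 13, 14}
Full difference set: {0} ∪ (positive diffs) ∪ (negative diffs).
|A - A| = 1 + 2·10 = 21 (matches direct enumeration: 21).

|A - A| = 21


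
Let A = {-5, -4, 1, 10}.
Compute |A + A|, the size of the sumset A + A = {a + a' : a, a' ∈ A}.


A + A = {a + a' : a, a' ∈ A}; |A| = 4.
General bounds: 2|A| - 1 ≤ |A + A| ≤ |A|(|A|+1)/2, i.e. 7 ≤ |A + A| ≤ 10.
Lower bound 2|A|-1 is attained iff A is an arithmetic progression.
Enumerate sums a + a' for a ≤ a' (symmetric, so this suffices):
a = -5: -5+-5=-10, -5+-4=-9, -5+1=-4, -5+10=5
a = -4: -4+-4=-8, -4+1=-3, -4+10=6
a = 1: 1+1=2, 1+10=11
a = 10: 10+10=20
Distinct sums: {-10, -9, -8, -4, -3, 2, 5, 6, 11, 20}
|A + A| = 10

|A + A| = 10


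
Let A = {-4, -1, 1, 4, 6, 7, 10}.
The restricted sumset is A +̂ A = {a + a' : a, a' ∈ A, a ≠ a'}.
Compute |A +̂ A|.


Restricted sumset: A +̂ A = {a + a' : a ∈ A, a' ∈ A, a ≠ a'}.
Equivalently, take A + A and drop any sum 2a that is achievable ONLY as a + a for a ∈ A (i.e. sums representable only with equal summands).
Enumerate pairs (a, a') with a < a' (symmetric, so each unordered pair gives one sum; this covers all a ≠ a'):
  -4 + -1 = -5
  -4 + 1 = -3
  -4 + 4 = 0
  -4 + 6 = 2
  -4 + 7 = 3
  -4 + 10 = 6
  -1 + 1 = 0
  -1 + 4 = 3
  -1 + 6 = 5
  -1 + 7 = 6
  -1 + 10 = 9
  1 + 4 = 5
  1 + 6 = 7
  1 + 7 = 8
  1 + 10 = 11
  4 + 6 = 10
  4 + 7 = 11
  4 + 10 = 14
  6 + 7 = 13
  6 + 10 = 16
  7 + 10 = 17
Collected distinct sums: {-5, -3, 0, 2, 3, 5, 6, 7, 8, 9, 10, 11, 13, 14, 16, 17}
|A +̂ A| = 16
(Reference bound: |A +̂ A| ≥ 2|A| - 3 for |A| ≥ 2, with |A| = 7 giving ≥ 11.)

|A +̂ A| = 16


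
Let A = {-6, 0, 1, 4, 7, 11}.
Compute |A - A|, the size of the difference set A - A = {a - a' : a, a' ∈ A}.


A - A = {a - a' : a, a' ∈ A}; |A| = 6.
Bounds: 2|A|-1 ≤ |A - A| ≤ |A|² - |A| + 1, i.e. 11 ≤ |A - A| ≤ 31.
Note: 0 ∈ A - A always (from a - a). The set is symmetric: if d ∈ A - A then -d ∈ A - A.
Enumerate nonzero differences d = a - a' with a > a' (then include -d):
Positive differences: {1, 3, 4, 6, 7, 10, 11, 13, 17}
Full difference set: {0} ∪ (positive diffs) ∪ (negative diffs).
|A - A| = 1 + 2·9 = 19 (matches direct enumeration: 19).

|A - A| = 19


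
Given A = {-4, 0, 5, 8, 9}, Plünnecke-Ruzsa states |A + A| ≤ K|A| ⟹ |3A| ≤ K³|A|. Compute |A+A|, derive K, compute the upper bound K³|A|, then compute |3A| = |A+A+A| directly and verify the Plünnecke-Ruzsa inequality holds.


|A| = 5.
Step 1: Compute A + A by enumerating all 25 pairs.
A + A = {-8, -4, 0, 1, 4, 5, 8, 9, 10, 13, 14, 16, 17, 18}, so |A + A| = 14.
Step 2: Doubling constant K = |A + A|/|A| = 14/5 = 14/5 ≈ 2.8000.
Step 3: Plünnecke-Ruzsa gives |3A| ≤ K³·|A| = (2.8000)³ · 5 ≈ 109.7600.
Step 4: Compute 3A = A + A + A directly by enumerating all triples (a,b,c) ∈ A³; |3A| = 27.
Step 5: Check 27 ≤ 109.7600? Yes ✓.

K = 14/5, Plünnecke-Ruzsa bound K³|A| ≈ 109.7600, |3A| = 27, inequality holds.


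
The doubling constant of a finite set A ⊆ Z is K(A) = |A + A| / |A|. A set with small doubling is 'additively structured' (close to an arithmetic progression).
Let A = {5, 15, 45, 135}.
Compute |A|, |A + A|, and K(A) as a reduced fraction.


|A| = 4.
Compute A + A by enumerating all 16 pairs.
A + A = {10, 20, 30, 50, 60, 90, 140, 150, 180, 270}, so |A + A| = 10.
K = |A + A| / |A| = 10/4 = 5/2 ≈ 2.5000.
Reference: AP of size 4 gives K = 7/4 ≈ 1.7500; a fully generic set of size 4 gives K ≈ 2.5000.

|A| = 4, |A + A| = 10, K = 10/4 = 5/2.


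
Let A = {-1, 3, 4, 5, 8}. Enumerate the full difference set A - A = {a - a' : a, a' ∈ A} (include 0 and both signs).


A - A = {a - a' : a, a' ∈ A}.
Compute a - a' for each ordered pair (a, a'):
a = -1: -1--1=0, -1-3=-4, -1-4=-5, -1-5=-6, -1-8=-9
a = 3: 3--1=4, 3-3=0, 3-4=-1, 3-5=-2, 3-8=-5
a = 4: 4--1=5, 4-3=1, 4-4=0, 4-5=-1, 4-8=-4
a = 5: 5--1=6, 5-3=2, 5-4=1, 5-5=0, 5-8=-3
a = 8: 8--1=9, 8-3=5, 8-4=4, 8-5=3, 8-8=0
Collecting distinct values (and noting 0 appears from a-a):
A - A = {-9, -6, -5, -4, -3, -2, -1, 0, 1, 2, 3, 4, 5, 6, 9}
|A - A| = 15

A - A = {-9, -6, -5, -4, -3, -2, -1, 0, 1, 2, 3, 4, 5, 6, 9}


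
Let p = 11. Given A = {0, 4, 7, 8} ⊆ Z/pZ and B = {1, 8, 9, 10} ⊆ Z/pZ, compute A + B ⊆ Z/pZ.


Work in Z/11Z: reduce every sum a + b modulo 11.
Enumerate all 16 pairs:
a = 0: 0+1=1, 0+8=8, 0+9=9, 0+10=10
a = 4: 4+1=5, 4+8=1, 4+9=2, 4+10=3
a = 7: 7+1=8, 7+8=4, 7+9=5, 7+10=6
a = 8: 8+1=9, 8+8=5, 8+9=6, 8+10=7
Distinct residues collected: {1, 2, 3, 4, 5, 6, 7, 8, 9, 10}
|A + B| = 10 (out of 11 total residues).

A + B = {1, 2, 3, 4, 5, 6, 7, 8, 9, 10}


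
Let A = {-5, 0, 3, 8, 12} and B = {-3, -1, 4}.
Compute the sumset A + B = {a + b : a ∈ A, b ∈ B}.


A + B = {a + b : a ∈ A, b ∈ B}.
Enumerate all |A|·|B| = 5·3 = 15 pairs (a, b) and collect distinct sums.
a = -5: -5+-3=-8, -5+-1=-6, -5+4=-1
a = 0: 0+-3=-3, 0+-1=-1, 0+4=4
a = 3: 3+-3=0, 3+-1=2, 3+4=7
a = 8: 8+-3=5, 8+-1=7, 8+4=12
a = 12: 12+-3=9, 12+-1=11, 12+4=16
Collecting distinct sums: A + B = {-8, -6, -3, -1, 0, 2, 4, 5, 7, 9, 11, 12, 16}
|A + B| = 13

A + B = {-8, -6, -3, -1, 0, 2, 4, 5, 7, 9, 11, 12, 16}


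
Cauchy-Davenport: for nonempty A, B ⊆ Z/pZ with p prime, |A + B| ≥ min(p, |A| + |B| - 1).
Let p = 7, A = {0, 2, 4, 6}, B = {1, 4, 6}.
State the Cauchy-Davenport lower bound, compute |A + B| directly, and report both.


Cauchy-Davenport: |A + B| ≥ min(p, |A| + |B| - 1) for A, B nonempty in Z/pZ.
|A| = 4, |B| = 3, p = 7.
CD lower bound = min(7, 4 + 3 - 1) = min(7, 6) = 6.
Compute A + B mod 7 directly:
a = 0: 0+1=1, 0+4=4, 0+6=6
a = 2: 2+1=3, 2+4=6, 2+6=1
a = 4: 4+1=5, 4+4=1, 4+6=3
a = 6: 6+1=0, 6+4=3, 6+6=5
A + B = {0, 1, 3, 4, 5, 6}, so |A + B| = 6.
Verify: 6 ≥ 6? Yes ✓.

CD lower bound = 6, actual |A + B| = 6.


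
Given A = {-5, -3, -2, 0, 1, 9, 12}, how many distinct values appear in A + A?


A + A = {a + a' : a, a' ∈ A}; |A| = 7.
General bounds: 2|A| - 1 ≤ |A + A| ≤ |A|(|A|+1)/2, i.e. 13 ≤ |A + A| ≤ 28.
Lower bound 2|A|-1 is attained iff A is an arithmetic progression.
Enumerate sums a + a' for a ≤ a' (symmetric, so this suffices):
a = -5: -5+-5=-10, -5+-3=-8, -5+-2=-7, -5+0=-5, -5+1=-4, -5+9=4, -5+12=7
a = -3: -3+-3=-6, -3+-2=-5, -3+0=-3, -3+1=-2, -3+9=6, -3+12=9
a = -2: -2+-2=-4, -2+0=-2, -2+1=-1, -2+9=7, -2+12=10
a = 0: 0+0=0, 0+1=1, 0+9=9, 0+12=12
a = 1: 1+1=2, 1+9=10, 1+12=13
a = 9: 9+9=18, 9+12=21
a = 12: 12+12=24
Distinct sums: {-10, -8, -7, -6, -5, -4, -3, -2, -1, 0, 1, 2, 4, 6, 7, 9, 10, 12, 13, 18, 21, 24}
|A + A| = 22

|A + A| = 22


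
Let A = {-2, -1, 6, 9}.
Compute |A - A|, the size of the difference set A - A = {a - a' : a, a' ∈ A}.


A - A = {a - a' : a, a' ∈ A}; |A| = 4.
Bounds: 2|A|-1 ≤ |A - A| ≤ |A|² - |A| + 1, i.e. 7 ≤ |A - A| ≤ 13.
Note: 0 ∈ A - A always (from a - a). The set is symmetric: if d ∈ A - A then -d ∈ A - A.
Enumerate nonzero differences d = a - a' with a > a' (then include -d):
Positive differences: {1, 3, 7, 8, 10, 11}
Full difference set: {0} ∪ (positive diffs) ∪ (negative diffs).
|A - A| = 1 + 2·6 = 13 (matches direct enumeration: 13).

|A - A| = 13


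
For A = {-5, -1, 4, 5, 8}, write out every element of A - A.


A - A = {a - a' : a, a' ∈ A}.
Compute a - a' for each ordered pair (a, a'):
a = -5: -5--5=0, -5--1=-4, -5-4=-9, -5-5=-10, -5-8=-13
a = -1: -1--5=4, -1--1=0, -1-4=-5, -1-5=-6, -1-8=-9
a = 4: 4--5=9, 4--1=5, 4-4=0, 4-5=-1, 4-8=-4
a = 5: 5--5=10, 5--1=6, 5-4=1, 5-5=0, 5-8=-3
a = 8: 8--5=13, 8--1=9, 8-4=4, 8-5=3, 8-8=0
Collecting distinct values (and noting 0 appears from a-a):
A - A = {-13, -10, -9, -6, -5, -4, -3, -1, 0, 1, 3, 4, 5, 6, 9, 10, 13}
|A - A| = 17

A - A = {-13, -10, -9, -6, -5, -4, -3, -1, 0, 1, 3, 4, 5, 6, 9, 10, 13}


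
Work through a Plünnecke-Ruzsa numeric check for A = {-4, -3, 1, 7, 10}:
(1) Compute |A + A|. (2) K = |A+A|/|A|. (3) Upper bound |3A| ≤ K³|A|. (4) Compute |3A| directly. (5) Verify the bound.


|A| = 5.
Step 1: Compute A + A by enumerating all 25 pairs.
A + A = {-8, -7, -6, -3, -2, 2, 3, 4, 6, 7, 8, 11, 14, 17, 20}, so |A + A| = 15.
Step 2: Doubling constant K = |A + A|/|A| = 15/5 = 15/5 ≈ 3.0000.
Step 3: Plünnecke-Ruzsa gives |3A| ≤ K³·|A| = (3.0000)³ · 5 ≈ 135.0000.
Step 4: Compute 3A = A + A + A directly by enumerating all triples (a,b,c) ∈ A³; |3A| = 31.
Step 5: Check 31 ≤ 135.0000? Yes ✓.

K = 15/5, Plünnecke-Ruzsa bound K³|A| ≈ 135.0000, |3A| = 31, inequality holds.


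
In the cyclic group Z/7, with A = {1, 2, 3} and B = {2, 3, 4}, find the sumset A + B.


Work in Z/7Z: reduce every sum a + b modulo 7.
Enumerate all 9 pairs:
a = 1: 1+2=3, 1+3=4, 1+4=5
a = 2: 2+2=4, 2+3=5, 2+4=6
a = 3: 3+2=5, 3+3=6, 3+4=0
Distinct residues collected: {0, 3, 4, 5, 6}
|A + B| = 5 (out of 7 total residues).

A + B = {0, 3, 4, 5, 6}


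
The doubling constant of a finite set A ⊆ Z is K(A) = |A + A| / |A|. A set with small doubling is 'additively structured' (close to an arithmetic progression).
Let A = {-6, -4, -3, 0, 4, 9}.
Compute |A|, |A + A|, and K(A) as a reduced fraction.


|A| = 6.
Compute A + A by enumerating all 36 pairs.
A + A = {-12, -10, -9, -8, -7, -6, -4, -3, -2, 0, 1, 3, 4, 5, 6, 8, 9, 13, 18}, so |A + A| = 19.
K = |A + A| / |A| = 19/6 (already in lowest terms) ≈ 3.1667.
Reference: AP of size 6 gives K = 11/6 ≈ 1.8333; a fully generic set of size 6 gives K ≈ 3.5000.

|A| = 6, |A + A| = 19, K = 19/6.


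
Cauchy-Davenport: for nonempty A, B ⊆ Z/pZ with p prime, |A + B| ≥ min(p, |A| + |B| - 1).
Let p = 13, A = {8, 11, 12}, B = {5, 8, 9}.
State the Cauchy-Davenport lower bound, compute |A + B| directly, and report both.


Cauchy-Davenport: |A + B| ≥ min(p, |A| + |B| - 1) for A, B nonempty in Z/pZ.
|A| = 3, |B| = 3, p = 13.
CD lower bound = min(13, 3 + 3 - 1) = min(13, 5) = 5.
Compute A + B mod 13 directly:
a = 8: 8+5=0, 8+8=3, 8+9=4
a = 11: 11+5=3, 11+8=6, 11+9=7
a = 12: 12+5=4, 12+8=7, 12+9=8
A + B = {0, 3, 4, 6, 7, 8}, so |A + B| = 6.
Verify: 6 ≥ 5? Yes ✓.

CD lower bound = 5, actual |A + B| = 6.


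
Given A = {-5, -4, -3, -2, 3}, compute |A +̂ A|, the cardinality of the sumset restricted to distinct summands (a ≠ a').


Restricted sumset: A +̂ A = {a + a' : a ∈ A, a' ∈ A, a ≠ a'}.
Equivalently, take A + A and drop any sum 2a that is achievable ONLY as a + a for a ∈ A (i.e. sums representable only with equal summands).
Enumerate pairs (a, a') with a < a' (symmetric, so each unordered pair gives one sum; this covers all a ≠ a'):
  -5 + -4 = -9
  -5 + -3 = -8
  -5 + -2 = -7
  -5 + 3 = -2
  -4 + -3 = -7
  -4 + -2 = -6
  -4 + 3 = -1
  -3 + -2 = -5
  -3 + 3 = 0
  -2 + 3 = 1
Collected distinct sums: {-9, -8, -7, -6, -5, -2, -1, 0, 1}
|A +̂ A| = 9
(Reference bound: |A +̂ A| ≥ 2|A| - 3 for |A| ≥ 2, with |A| = 5 giving ≥ 7.)

|A +̂ A| = 9


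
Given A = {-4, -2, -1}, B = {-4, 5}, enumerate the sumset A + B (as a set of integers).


A + B = {a + b : a ∈ A, b ∈ B}.
Enumerate all |A|·|B| = 3·2 = 6 pairs (a, b) and collect distinct sums.
a = -4: -4+-4=-8, -4+5=1
a = -2: -2+-4=-6, -2+5=3
a = -1: -1+-4=-5, -1+5=4
Collecting distinct sums: A + B = {-8, -6, -5, 1, 3, 4}
|A + B| = 6

A + B = {-8, -6, -5, 1, 3, 4}


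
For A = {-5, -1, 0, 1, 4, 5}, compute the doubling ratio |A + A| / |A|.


|A| = 6.
Compute A + A by enumerating all 36 pairs.
A + A = {-10, -6, -5, -4, -2, -1, 0, 1, 2, 3, 4, 5, 6, 8, 9, 10}, so |A + A| = 16.
K = |A + A| / |A| = 16/6 = 8/3 ≈ 2.6667.
Reference: AP of size 6 gives K = 11/6 ≈ 1.8333; a fully generic set of size 6 gives K ≈ 3.5000.

|A| = 6, |A + A| = 16, K = 16/6 = 8/3.


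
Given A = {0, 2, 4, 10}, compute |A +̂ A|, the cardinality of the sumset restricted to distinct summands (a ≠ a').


Restricted sumset: A +̂ A = {a + a' : a ∈ A, a' ∈ A, a ≠ a'}.
Equivalently, take A + A and drop any sum 2a that is achievable ONLY as a + a for a ∈ A (i.e. sums representable only with equal summands).
Enumerate pairs (a, a') with a < a' (symmetric, so each unordered pair gives one sum; this covers all a ≠ a'):
  0 + 2 = 2
  0 + 4 = 4
  0 + 10 = 10
  2 + 4 = 6
  2 + 10 = 12
  4 + 10 = 14
Collected distinct sums: {2, 4, 6, 10, 12, 14}
|A +̂ A| = 6
(Reference bound: |A +̂ A| ≥ 2|A| - 3 for |A| ≥ 2, with |A| = 4 giving ≥ 5.)

|A +̂ A| = 6
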